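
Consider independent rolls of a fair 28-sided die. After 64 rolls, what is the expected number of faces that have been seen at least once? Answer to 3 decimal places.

25.269

For each face, P(seen in 64 rolls) = 1 - (27/28)^64 = 0.9025.
By linearity of expectation, E[distinct seen] = 28·(1 - (27/28)^64) = 25.2690.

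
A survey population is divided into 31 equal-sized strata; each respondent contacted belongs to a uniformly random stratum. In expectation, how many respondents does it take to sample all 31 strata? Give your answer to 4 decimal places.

124.8446

Split into phases: going from k distinct to k+1 distinct takes on average 31/(31-k) respondents.
E[T] = 31/31 + 31/30 + 31/29 + ... + 31/2 + 31/1 = 31·H_{31}.
H_{31} = 4.02725, so E[T] = 124.84460.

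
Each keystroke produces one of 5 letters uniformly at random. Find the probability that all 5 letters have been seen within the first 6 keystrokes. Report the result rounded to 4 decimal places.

By inclusion–exclusion over which letters are missing,
P(all seen) = Σ_{j=0}^{5} (-1)^j C(5,j)((5-j)/5)^6
= 1.00000 - 1.31072 + 0.46656 - 0.04096 + 0.00032 - 0.00000
= 0.11520.

0.1152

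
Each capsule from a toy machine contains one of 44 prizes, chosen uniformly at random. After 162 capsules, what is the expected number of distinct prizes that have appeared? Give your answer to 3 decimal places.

For each prize, P(seen in 162 capsules) = 1 - (43/44)^162 = 0.9759.
By linearity of expectation, E[distinct seen] = 44·(1 - (43/44)^162) = 42.9383.

42.938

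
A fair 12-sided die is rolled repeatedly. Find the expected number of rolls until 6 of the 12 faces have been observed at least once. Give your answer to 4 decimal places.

Going from k to k+1 distinct takes a geometric number of rolls with mean 12/(12-k).
Sum over k = 0,...,5: E = 12/12 + 12/11 + 12/10 + 12/9 + 12/8 + 12/7 = 7.83853.

7.8385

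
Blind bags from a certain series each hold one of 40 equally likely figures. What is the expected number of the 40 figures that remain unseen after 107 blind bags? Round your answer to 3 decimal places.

For each figure, P(unseen after 107) = (39/40)^107 = 0.0666.
By linearity of expectation, E[unseen] = 40·(39/40)^107 = 2.6641.

2.664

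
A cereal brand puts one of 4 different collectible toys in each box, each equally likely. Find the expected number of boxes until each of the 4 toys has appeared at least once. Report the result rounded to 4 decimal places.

After k distinct toys have appeared, the next box gives a new one with probability (4-k)/4, so the expected wait for the (k+1)-th is 4/(4-k).
E[T] = 4/4 + 4/3 + 4/2 + 4/1 = 4·H_{4}.
H_{4} = 2.08333, so E[T] = 8.33333.

8.3333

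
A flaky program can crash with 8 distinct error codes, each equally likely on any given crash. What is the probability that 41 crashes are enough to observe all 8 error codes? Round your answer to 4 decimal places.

By inclusion–exclusion over which error codes are missing,
P(all seen) = Σ_{j=0}^{8} (-1)^j C(8,j)((8-j)/8)^41
= 1.00000 - 0.03353 + 0.00021 - 0.00000 + 0.00000 - 0.00000 + 0.00000 - 0.00000 + 0.00000
= 0.96668.

0.9667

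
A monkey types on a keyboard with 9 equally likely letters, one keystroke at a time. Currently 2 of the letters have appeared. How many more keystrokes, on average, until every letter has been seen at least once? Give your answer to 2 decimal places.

The wait to go from k to k+1 distinct letters is geometric with mean 9/(9-k).
Sum over k = 2,...,8: E = 9/7 + 9/6 + 9/5 + ... + 9/2 + 9/1 = 23.336.

23.34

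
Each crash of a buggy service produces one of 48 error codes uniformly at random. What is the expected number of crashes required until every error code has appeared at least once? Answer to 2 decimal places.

214.02

Split into phases: going from k distinct to k+1 distinct takes on average 48/(48-k) crashes.
E[T] = 48/48 + 48/47 + 48/46 + ... + 48/2 + 48/1 = 48·H_{48}.
H_{48} = 4.459, so E[T] = 214.022.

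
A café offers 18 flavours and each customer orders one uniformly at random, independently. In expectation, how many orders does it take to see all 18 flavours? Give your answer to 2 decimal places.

62.91

Split into phases: going from k distinct to k+1 distinct takes on average 18/(18-k) orders.
E[T] = 18/18 + 18/17 + 18/16 + ... + 18/2 + 18/1 = 18·H_{18}.
H_{18} = 3.495, so E[T] = 62.912.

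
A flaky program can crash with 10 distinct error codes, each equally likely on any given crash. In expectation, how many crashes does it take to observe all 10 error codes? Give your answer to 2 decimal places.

29.29

After k distinct error codes have appeared, the next crash gives a new one with probability (10-k)/10, so the expected wait for the (k+1)-th is 10/(10-k).
E[T] = 10/10 + 10/9 + 10/8 + ... + 10/2 + 10/1 = 10·H_{10}.
H_{10} = 2.929, so E[T] = 29.290.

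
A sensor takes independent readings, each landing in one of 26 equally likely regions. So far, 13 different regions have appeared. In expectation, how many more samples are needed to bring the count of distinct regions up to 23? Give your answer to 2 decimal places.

The wait to go from k to k+1 distinct regions is geometric with mean 26/(26-k).
Sum over k = 13,...,22: E = 26/13 + 26/12 + 26/11 + ... + 26/5 + 26/4 = 35.017.

35.02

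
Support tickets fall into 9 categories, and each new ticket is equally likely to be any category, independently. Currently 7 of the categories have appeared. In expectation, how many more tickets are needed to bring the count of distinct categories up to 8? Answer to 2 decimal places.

From k distinct to k+1 distinct takes on average 9/(9-k) tickets.
Only the k = 7 term is needed: E = 9/2 = 4.500.

4.50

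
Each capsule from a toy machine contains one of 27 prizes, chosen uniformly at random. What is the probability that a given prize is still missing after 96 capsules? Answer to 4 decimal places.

0.0267

Each capsule misses the fixed prize with probability (27-1)/27 = 26/27, independently.
P(still missing after 96) = (26/27)^96 = 0.02670.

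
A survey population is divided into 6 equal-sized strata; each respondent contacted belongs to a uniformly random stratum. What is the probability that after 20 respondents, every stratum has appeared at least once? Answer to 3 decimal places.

0.848

By inclusion–exclusion over which strata are missing,
P(all seen) = Σ_{j=0}^{6} (-1)^j C(6,j)((6-j)/6)^20
= 1.0000 - 0.1565 + 0.0045 - 0.0000 + 0.0000 - 0.0000 + 0.0000
= 0.8480.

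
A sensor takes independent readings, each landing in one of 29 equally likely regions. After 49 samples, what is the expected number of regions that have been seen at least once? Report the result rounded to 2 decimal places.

For each region, P(seen in 49 samples) = 1 - (28/29)^49 = 0.821.
By linearity of expectation, E[distinct seen] = 29·(1 - (28/29)^49) = 23.804.

23.80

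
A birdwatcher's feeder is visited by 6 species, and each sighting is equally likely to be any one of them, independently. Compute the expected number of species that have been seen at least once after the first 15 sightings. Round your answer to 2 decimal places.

5.61

For each species, P(seen in 15 sightings) = 1 - (5/6)^15 = 0.935.
By linearity of expectation, E[distinct seen] = 6·(1 - (5/6)^15) = 5.611.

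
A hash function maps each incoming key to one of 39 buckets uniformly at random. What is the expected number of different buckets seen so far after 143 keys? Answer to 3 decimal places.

For each bucket, P(seen in 143 keys) = 1 - (38/39)^143 = 0.9756.
By linearity of expectation, E[distinct seen] = 39·(1 - (38/39)^143) = 38.0497.

38.050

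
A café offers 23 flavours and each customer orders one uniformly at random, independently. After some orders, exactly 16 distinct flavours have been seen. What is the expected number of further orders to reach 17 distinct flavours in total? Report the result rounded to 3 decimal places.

From k distinct to k+1 distinct takes on average 23/(23-k) orders.
Only the k = 16 term is needed: E = 23/7 = 3.2857.

3.286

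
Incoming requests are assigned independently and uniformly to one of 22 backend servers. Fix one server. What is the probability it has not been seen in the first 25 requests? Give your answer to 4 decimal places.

Each request misses the fixed server with probability (22-1)/22 = 21/22, independently.
P(still missing after 25) = (21/22)^25 = 0.31255.

0.3125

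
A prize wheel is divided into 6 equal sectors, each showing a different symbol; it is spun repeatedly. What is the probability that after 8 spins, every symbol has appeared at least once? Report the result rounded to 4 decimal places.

0.1140

Let A_i be the event that symbol i is missing after 8 spins. By inclusion–exclusion on the A_i,
P(all seen) = Σ_{j=0}^{6} (-1)^j C(6,j)((6-j)/6)^8
= 1.00000 - 1.39541 + 0.58528 - 0.07813 + 0.00229 - 0.00000 + 0.00000
= 0.11403.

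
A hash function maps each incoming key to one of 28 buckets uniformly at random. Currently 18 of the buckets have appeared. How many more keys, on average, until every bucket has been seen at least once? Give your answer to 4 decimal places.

The wait to go from k to k+1 distinct buckets is geometric with mean 28/(28-k).
Sum over k = 18,...,27: E = 28/10 + 28/9 + 28/8 + ... + 28/2 + 28/1 = 82.01111.

82.0111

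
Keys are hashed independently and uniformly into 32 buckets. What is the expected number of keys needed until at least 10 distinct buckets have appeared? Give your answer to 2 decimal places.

11.77

With k distinct buckets already seen, the next new one arrives after an expected 32/(32-k) keys.
Sum over k = 0,...,9: E = 32/32 + 32/31 + 32/30 + ... + 32/24 + 32/23 = 11.766.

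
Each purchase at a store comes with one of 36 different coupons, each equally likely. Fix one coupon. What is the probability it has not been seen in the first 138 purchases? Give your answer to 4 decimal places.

On each purchase the fixed coupon fails to appear with probability 35/36.
P(still missing after 138) = (35/36)^138 = 0.02049.

0.0205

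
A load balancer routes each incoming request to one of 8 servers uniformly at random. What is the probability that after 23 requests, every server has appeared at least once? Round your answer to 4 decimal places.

Let A_i be the event that server i is missing after 23 requests. By inclusion–exclusion on the A_i,
P(all seen) = Σ_{j=0}^{8} (-1)^j C(8,j)((8-j)/8)^23
= 1.00000 - 0.37092 + 0.03746 - 0.00113 + 0.00001 - 0.00000 + 0.00000 - 0.00000 + 0.00000
= 0.66542.

0.6654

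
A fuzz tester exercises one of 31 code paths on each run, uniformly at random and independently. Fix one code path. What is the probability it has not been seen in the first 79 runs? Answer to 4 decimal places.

Each run misses the fixed code path with probability (31-1)/31 = 30/31, independently.
P(still missing after 79) = (30/31)^79 = 0.07499.

0.0750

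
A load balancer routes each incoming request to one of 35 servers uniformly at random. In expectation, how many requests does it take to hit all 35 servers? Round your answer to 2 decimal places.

145.14

Split into phases: going from k distinct to k+1 distinct takes on average 35/(35-k) requests.
E[T] = 35/35 + 35/34 + 35/33 + ... + 35/2 + 35/1 = 35·H_{35}.
H_{35} = 4.147, so E[T] = 145.137.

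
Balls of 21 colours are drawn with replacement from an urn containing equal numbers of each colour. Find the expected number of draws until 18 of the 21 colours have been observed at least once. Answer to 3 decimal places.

With k distinct colours already seen, the next new one arrives after an expected 21/(21-k) draws.
Sum over k = 0,...,17: E = 21/21 + 21/20 + 21/19 + ... + 21/5 + 21/4 = 38.0525.

38.053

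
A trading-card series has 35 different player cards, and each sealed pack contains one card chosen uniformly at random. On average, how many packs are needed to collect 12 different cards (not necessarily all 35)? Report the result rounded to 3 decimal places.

14.437

Going from k to k+1 distinct takes a geometric number of packs with mean 35/(35-k).
Sum over k = 0,...,11: E = 35/35 + 35/34 + 35/33 + ... + 35/25 + 35/24 = 14.4371.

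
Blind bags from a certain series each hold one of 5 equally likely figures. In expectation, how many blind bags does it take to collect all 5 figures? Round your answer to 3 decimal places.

11.417

The wait to go from k to k+1 distinct figures is geometric with mean 5/(5-k).
E[T] = 5/5 + 5/4 + 5/3 + 5/2 + 5/1 = 5·H_{5}.
H_{5} = 2.2833, so E[T] = 11.4167.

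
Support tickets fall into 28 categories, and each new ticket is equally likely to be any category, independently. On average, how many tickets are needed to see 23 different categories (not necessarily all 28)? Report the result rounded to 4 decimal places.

With k distinct categories already seen, the next new one arrives after an expected 28/(28-k) tickets.
Sum over k = 0,...,22: E = 28/28 + 28/27 + 28/26 + ... + 28/7 + 28/6 = 46.02746.

46.0275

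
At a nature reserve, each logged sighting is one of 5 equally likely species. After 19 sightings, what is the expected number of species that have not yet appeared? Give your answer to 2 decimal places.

For each species, P(unseen after 19) = (4/5)^19 = 0.014.
By linearity of expectation, E[unseen] = 5·(4/5)^19 = 0.072.

0.07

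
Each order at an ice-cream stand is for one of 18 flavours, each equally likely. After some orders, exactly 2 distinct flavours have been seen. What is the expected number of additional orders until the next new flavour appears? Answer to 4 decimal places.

1.1250

Each order yields a new flavour with probability (18-2)/18 = 16/18, so the wait is geometric with mean 18/16.
E = 18/16 = 1.12500.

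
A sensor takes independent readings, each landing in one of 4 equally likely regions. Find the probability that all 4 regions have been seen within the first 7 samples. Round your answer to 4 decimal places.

Let A_i be the event that region i is missing after 7 samples. By inclusion–exclusion on the A_i,
P(all seen) = Σ_{j=0}^{4} (-1)^j C(4,j)((4-j)/4)^7
= 1.00000 - 0.53394 + 0.04688 - 0.00024 + 0.00000
= 0.51270.

0.5127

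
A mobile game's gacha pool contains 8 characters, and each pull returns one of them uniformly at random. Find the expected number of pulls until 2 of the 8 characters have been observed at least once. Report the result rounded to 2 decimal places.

With k distinct characters already seen, the next new one arrives after an expected 8/(8-k) pulls.
Sum over k = 0,...,1: E = 8/8 + 8/7 = 2.143.

2.14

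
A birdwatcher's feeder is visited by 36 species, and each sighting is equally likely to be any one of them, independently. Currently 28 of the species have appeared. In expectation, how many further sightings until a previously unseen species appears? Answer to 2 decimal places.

The number of sightings until the next new species is geometric with success probability 8/36, so its mean is 36/8.
E = 36/8 = 4.500.

4.50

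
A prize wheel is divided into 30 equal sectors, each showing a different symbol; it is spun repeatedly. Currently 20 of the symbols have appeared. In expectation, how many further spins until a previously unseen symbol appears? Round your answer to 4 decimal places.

Each spin yields a new symbol with probability (30-20)/30 = 10/30, so the wait is geometric with mean 30/10.
E = 30/10 = 3.00000.

3.0000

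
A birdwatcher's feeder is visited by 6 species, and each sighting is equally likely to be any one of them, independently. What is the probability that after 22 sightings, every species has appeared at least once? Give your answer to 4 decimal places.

By inclusion–exclusion over which species are missing,
P(all seen) = Σ_{j=0}^{6} (-1)^j C(6,j)((6-j)/6)^22
= 1.00000 - 0.10868 + 0.00200 - 0.00000 + 0.00000 - 0.00000 + 0.00000
= 0.89332.

0.8933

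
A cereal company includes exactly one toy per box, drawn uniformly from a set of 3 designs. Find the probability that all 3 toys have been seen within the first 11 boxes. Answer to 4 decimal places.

By inclusion–exclusion over which toys are missing,
P(all seen) = Σ_{j=0}^{3} (-1)^j C(3,j)((3-j)/3)^11
= 1.00000 - 0.03468 + 0.00002 - 0.00000
= 0.96533.

0.9653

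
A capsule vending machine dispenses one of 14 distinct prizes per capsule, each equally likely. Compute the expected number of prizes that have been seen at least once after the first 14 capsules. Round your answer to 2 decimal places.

For each prize, P(seen in 14 capsules) = 1 - (13/14)^14 = 0.646.
By linearity of expectation, E[distinct seen] = 14·(1 - (13/14)^14) = 9.039.

9.04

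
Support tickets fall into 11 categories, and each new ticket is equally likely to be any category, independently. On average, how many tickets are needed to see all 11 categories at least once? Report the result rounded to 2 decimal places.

Split into phases: going from k distinct to k+1 distinct takes on average 11/(11-k) tickets.
E[T] = 11/11 + 11/10 + 11/9 + ... + 11/2 + 11/1 = 11·H_{11}.
H_{11} = 3.020, so E[T] = 33.219.

33.22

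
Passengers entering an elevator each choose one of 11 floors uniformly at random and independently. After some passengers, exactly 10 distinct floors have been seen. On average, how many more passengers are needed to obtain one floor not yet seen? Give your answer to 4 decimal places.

11.0000

Each passenger yields a new floor with probability (11-10)/11 = 1/11, so the wait is geometric with mean 11/1.
E = 11/1 = 11.00000.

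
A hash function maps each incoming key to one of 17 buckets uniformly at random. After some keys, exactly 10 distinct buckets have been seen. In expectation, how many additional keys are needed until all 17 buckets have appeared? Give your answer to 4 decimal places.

The wait to go from k to k+1 distinct buckets is geometric with mean 17/(17-k).
Sum over k = 10,...,16: E = 17/7 + 17/6 + 17/5 + ... + 17/2 + 17/1 = 44.07857.

44.0786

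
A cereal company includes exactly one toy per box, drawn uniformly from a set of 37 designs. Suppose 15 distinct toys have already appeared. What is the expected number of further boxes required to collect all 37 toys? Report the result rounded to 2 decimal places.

The wait to go from k to k+1 distinct toys is geometric with mean 37/(37-k).
Sum over k = 15,...,36: E = 37/22 + 37/21 + 37/20 + ... + 37/2 + 37/1 = 136.560.

136.56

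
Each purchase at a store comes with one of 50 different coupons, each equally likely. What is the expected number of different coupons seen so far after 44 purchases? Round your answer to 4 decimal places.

For each coupon, P(seen in 44 purchases) = 1 - (49/50)^44 = 0.58890.
By linearity of expectation, E[distinct seen] = 50·(1 - (49/50)^44) = 29.44501.

29.4450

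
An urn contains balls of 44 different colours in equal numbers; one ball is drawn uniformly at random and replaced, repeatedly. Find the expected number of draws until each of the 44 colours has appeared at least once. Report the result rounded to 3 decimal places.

192.400

Split into phases: going from k distinct to k+1 distinct takes on average 44/(44-k) draws.
E[T] = 44/44 + 44/43 + 44/42 + ... + 44/2 + 44/1 = 44·H_{44}.
H_{44} = 4.3727, so E[T] = 192.3999.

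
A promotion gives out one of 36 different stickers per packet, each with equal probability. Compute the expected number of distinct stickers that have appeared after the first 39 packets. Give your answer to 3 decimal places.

24.001

For each sticker, P(seen in 39 packets) = 1 - (35/36)^39 = 0.6667.
By linearity of expectation, E[distinct seen] = 36·(1 - (35/36)^39) = 24.0006.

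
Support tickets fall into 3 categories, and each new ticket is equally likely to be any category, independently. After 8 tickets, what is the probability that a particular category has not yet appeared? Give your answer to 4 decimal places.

0.0390

Each ticket misses the fixed category with probability (3-1)/3 = 2/3, independently.
P(still missing after 8) = (2/3)^8 = 0.03902.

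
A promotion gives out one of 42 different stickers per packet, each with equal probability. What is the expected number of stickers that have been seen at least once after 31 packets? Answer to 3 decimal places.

22.101

For each sticker, P(seen in 31 packets) = 1 - (41/42)^31 = 0.5262.
By linearity of expectation, E[distinct seen] = 42·(1 - (41/42)^31) = 22.1015.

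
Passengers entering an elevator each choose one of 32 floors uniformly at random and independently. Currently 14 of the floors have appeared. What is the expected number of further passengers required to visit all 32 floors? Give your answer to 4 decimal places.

111.8435

With k distinct floors already seen, the next new one takes an expected 32/(32-k) passengers.
Sum over k = 14,...,31: E = 32/18 + 32/17 + 32/16 + ... + 32/2 + 32/1 = 111.84346.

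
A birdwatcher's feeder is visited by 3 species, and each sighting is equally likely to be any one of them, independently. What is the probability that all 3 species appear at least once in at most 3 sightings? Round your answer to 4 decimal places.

0.2222

Let A_i be the event that species i is missing after 3 sightings. By inclusion–exclusion on the A_i,
P(all seen) = Σ_{j=0}^{3} (-1)^j C(3,j)((3-j)/3)^3
= 1.00000 - 0.88889 + 0.11111 - 0.00000
= 0.22222.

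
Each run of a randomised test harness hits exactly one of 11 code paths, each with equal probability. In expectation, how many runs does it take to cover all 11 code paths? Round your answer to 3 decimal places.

33.219

Split into phases: going from k distinct to k+1 distinct takes on average 11/(11-k) runs.
E[T] = 11/11 + 11/10 + 11/9 + ... + 11/2 + 11/1 = 11·H_{11}.
H_{11} = 3.0199, so E[T] = 33.2187.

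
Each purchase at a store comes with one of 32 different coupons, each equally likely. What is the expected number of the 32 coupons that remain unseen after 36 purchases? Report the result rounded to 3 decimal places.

For each coupon, P(unseen after 36) = (31/32)^36 = 0.3189.
By linearity of expectation, E[unseen] = 32·(31/32)^36 = 10.2040.

10.204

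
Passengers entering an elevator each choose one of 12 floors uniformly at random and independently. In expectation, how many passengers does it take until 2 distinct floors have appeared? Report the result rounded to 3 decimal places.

2.091

With k distinct floors already seen, the next new one arrives after an expected 12/(12-k) passengers.
Sum over k = 0,...,1: E = 12/12 + 12/11 = 2.0909.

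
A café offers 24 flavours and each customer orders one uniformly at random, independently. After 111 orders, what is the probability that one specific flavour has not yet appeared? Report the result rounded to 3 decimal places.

Each order misses the fixed flavour with probability (24-1)/24 = 23/24, independently.
P(still missing after 111) = (23/24)^111 = 0.0089.

0.009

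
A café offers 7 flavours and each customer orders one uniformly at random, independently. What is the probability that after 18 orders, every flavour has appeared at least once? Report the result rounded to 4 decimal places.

0.6112

Let A_i be the event that flavour i is missing after 18 orders. By inclusion–exclusion on the A_i,
P(all seen) = Σ_{j=0}^{7} (-1)^j C(7,j)((7-j)/7)^18
= 1.00000 - 0.43657 + 0.04919 - 0.00148 + 0.00001 - 0.00000 + 0.00000 - 0.00000
= 0.61115.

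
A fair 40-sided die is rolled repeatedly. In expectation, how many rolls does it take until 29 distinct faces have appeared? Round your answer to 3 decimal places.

50.347

With k distinct faces already seen, the next new one arrives after an expected 40/(40-k) rolls.
Sum over k = 0,...,28: E = 40/40 + 40/39 + 40/38 + ... + 40/13 + 40/12 = 50.3466.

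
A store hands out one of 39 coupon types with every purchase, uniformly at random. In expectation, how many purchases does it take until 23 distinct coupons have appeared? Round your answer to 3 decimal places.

34.040

Going from k to k+1 distinct takes a geometric number of purchases with mean 39/(39-k).
Sum over k = 0,...,22: E = 39/39 + 39/38 + 39/37 + ... + 39/18 + 39/17 = 34.0397.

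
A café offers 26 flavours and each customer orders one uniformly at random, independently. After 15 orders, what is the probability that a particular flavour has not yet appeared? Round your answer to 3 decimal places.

On each order the fixed flavour fails to appear with probability 25/26.
P(still missing after 15) = (25/26)^15 = 0.5553.

0.555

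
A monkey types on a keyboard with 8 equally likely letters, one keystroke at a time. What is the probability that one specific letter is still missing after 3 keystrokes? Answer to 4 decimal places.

0.6699

Each keystroke misses the fixed letter with probability (8-1)/8 = 7/8, independently.
P(still missing after 3) = (7/8)^3 = 0.66992.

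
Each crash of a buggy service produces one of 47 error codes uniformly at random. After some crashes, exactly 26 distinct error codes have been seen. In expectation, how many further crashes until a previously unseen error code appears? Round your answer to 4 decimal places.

The number of crashes until the next new error code is geometric with success probability 21/47, so its mean is 47/21.
E = 47/21 = 2.23810.

2.2381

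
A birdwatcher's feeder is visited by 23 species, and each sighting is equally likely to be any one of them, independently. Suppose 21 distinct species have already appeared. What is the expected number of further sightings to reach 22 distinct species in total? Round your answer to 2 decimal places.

From k distinct to k+1 distinct takes on average 23/(23-k) sightings.
Only the k = 21 term is needed: E = 23/2 = 11.500.

11.50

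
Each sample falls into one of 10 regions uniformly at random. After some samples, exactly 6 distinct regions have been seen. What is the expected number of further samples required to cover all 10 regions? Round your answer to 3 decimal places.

From k distinct to k+1 distinct takes on average 10/(10-k) samples.
Sum over k = 6,...,9: E = 10/4 + 10/3 + 10/2 + 10/1 = 20.8333.

20.833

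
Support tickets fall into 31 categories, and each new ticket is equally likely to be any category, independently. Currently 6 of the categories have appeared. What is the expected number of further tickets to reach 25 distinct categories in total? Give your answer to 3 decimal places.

42.345

The wait to go from k to k+1 distinct categories is geometric with mean 31/(31-k).
Sum over k = 6,...,24: E = 31/25 + 31/24 + 31/23 + ... + 31/8 + 31/7 = 42.3447.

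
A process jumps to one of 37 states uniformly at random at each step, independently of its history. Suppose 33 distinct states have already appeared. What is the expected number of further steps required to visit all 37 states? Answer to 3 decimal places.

77.083

The wait to go from k to k+1 distinct states is geometric with mean 37/(37-k).
Sum over k = 33,...,36: E = 37/4 + 37/3 + 37/2 + 37/1 = 77.0833.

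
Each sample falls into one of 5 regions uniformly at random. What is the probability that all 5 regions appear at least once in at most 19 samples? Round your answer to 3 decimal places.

By inclusion–exclusion over which regions are missing,
P(all seen) = Σ_{j=0}^{5} (-1)^j C(5,j)((5-j)/5)^19
= 1.0000 - 0.0721 + 0.0006 - 0.0000 + 0.0000 - 0.0000
= 0.9286.

0.929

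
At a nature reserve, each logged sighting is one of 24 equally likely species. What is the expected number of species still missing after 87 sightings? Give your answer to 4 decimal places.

0.5918

For each species, P(unseen after 87) = (23/24)^87 = 0.02466.
By linearity of expectation, E[unseen] = 24·(23/24)^87 = 0.59177.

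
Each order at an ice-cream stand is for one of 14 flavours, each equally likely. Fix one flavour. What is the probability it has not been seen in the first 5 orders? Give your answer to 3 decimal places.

On each order the fixed flavour fails to appear with probability 13/14.
P(still missing after 5) = (13/14)^5 = 0.6904.

0.690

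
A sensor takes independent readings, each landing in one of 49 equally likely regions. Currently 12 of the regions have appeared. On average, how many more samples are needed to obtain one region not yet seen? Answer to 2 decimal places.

The number of samples until the next new region is geometric with success probability 37/49, so its mean is 49/37.
E = 49/37 = 1.324.

1.32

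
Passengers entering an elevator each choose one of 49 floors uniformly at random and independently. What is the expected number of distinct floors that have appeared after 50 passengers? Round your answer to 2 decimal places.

For each floor, P(seen in 50 passengers) = 1 - (48/49)^50 = 0.643.
By linearity of expectation, E[distinct seen] = 49·(1 - (48/49)^50) = 31.524.

31.52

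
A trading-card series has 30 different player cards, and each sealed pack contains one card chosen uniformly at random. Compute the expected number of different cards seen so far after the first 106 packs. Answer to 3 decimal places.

For each card, P(seen in 106 packs) = 1 - (29/30)^106 = 0.9725.
By linearity of expectation, E[distinct seen] = 30·(1 - (29/30)^106) = 29.1750.

29.175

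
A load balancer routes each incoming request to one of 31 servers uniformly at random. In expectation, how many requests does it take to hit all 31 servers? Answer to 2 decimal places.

The wait to go from k to k+1 distinct servers is geometric with mean 31/(31-k).
E[T] = 31/31 + 31/30 + 31/29 + ... + 31/2 + 31/1 = 31·H_{31}.
H_{31} = 4.027, so E[T] = 124.845.

124.84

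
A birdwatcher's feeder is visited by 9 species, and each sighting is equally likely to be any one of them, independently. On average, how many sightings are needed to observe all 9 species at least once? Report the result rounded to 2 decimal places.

The wait to go from k to k+1 distinct species is geometric with mean 9/(9-k).
E[T] = 9/9 + 9/8 + 9/7 + ... + 9/2 + 9/1 = 9·H_{9}.
H_{9} = 2.829, so E[T] = 25.461.

25.46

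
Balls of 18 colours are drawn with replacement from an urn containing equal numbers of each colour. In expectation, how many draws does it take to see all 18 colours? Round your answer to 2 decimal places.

Split into phases: going from k distinct to k+1 distinct takes on average 18/(18-k) draws.
E[T] = 18/18 + 18/17 + 18/16 + ... + 18/2 + 18/1 = 18·H_{18}.
H_{18} = 3.495, so E[T] = 62.912.

62.91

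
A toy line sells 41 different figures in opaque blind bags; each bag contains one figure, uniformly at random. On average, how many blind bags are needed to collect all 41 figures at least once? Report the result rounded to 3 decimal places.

176.420

Split into phases: going from k distinct to k+1 distinct takes on average 41/(41-k) blind bags.
E[T] = 41/41 + 41/40 + 41/39 + ... + 41/2 + 41/1 = 41·H_{41}.
H_{41} = 4.3029, so E[T] = 176.4203.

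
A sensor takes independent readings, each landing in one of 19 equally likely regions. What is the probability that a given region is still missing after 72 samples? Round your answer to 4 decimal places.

On each sample the fixed region fails to appear with probability 18/19.
P(still missing after 72) = (18/19)^72 = 0.02039.

0.0204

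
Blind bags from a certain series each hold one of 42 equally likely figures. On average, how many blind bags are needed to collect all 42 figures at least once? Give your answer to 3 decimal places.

The wait to go from k to k+1 distinct figures is geometric with mean 42/(42-k).
E[T] = 42/42 + 42/41 + 42/40 + ... + 42/2 + 42/1 = 42·H_{42}.
H_{42} = 4.3267, so E[T] = 181.7232.

181.723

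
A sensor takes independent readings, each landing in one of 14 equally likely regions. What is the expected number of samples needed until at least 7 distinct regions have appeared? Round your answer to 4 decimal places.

With k distinct regions already seen, the next new one arrives after an expected 14/(14-k) samples.
Sum over k = 0,...,6: E = 14/14 + 14/13 + 14/12 + ... + 14/9 + 14/8 = 9.22187.

9.2219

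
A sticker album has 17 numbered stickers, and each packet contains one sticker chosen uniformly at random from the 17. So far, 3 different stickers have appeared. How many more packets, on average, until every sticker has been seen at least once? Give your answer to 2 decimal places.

55.28

The wait to go from k to k+1 distinct stickers is geometric with mean 17/(17-k).
Sum over k = 3,...,16: E = 17/14 + 17/13 + 17/12 + ... + 17/2 + 17/1 = 55.277.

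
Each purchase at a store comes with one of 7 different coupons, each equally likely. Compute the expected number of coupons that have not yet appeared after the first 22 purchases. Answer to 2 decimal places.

For each coupon, P(unseen after 22) = (6/7)^22 = 0.034.
By linearity of expectation, E[unseen] = 7·(6/7)^22 = 0.236.

0.24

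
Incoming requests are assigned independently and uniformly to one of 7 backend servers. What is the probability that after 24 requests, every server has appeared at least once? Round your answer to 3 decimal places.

By inclusion–exclusion over which servers are missing,
P(all seen) = Σ_{j=0}^{7} (-1)^j C(7,j)((7-j)/7)^24
= 1.0000 - 0.1731 + 0.0065 - 0.0001 + 0.0000 - 0.0000 + 0.0000 - 0.0000
= 0.8334.

0.833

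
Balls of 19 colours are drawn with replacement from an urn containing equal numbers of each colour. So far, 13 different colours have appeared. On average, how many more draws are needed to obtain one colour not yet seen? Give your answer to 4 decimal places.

3.1667

Each draw yields a new colour with probability (19-13)/19 = 6/19, so the wait is geometric with mean 19/6.
E = 19/6 = 3.16667.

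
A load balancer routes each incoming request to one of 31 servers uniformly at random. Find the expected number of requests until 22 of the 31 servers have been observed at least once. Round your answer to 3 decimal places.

37.147

Going from k to k+1 distinct takes a geometric number of requests with mean 31/(31-k).
Sum over k = 0,...,21: E = 31/31 + 31/30 + 31/29 + ... + 31/11 + 31/10 = 37.1466.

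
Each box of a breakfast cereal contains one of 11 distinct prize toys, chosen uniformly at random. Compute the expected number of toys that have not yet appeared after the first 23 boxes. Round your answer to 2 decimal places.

1.23

For each toy, P(unseen after 23) = (10/11)^23 = 0.112.
By linearity of expectation, E[unseen] = 11·(10/11)^23 = 1.228.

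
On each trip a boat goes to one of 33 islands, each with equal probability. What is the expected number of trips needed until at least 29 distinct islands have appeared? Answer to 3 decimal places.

66.180

Going from k to k+1 distinct takes a geometric number of trips with mean 33/(33-k).
Sum over k = 0,...,28: E = 33/33 + 33/32 + 33/31 + ... + 33/6 + 33/5 = 66.1803.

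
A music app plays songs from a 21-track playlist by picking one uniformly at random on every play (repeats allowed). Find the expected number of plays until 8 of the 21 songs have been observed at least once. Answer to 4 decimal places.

9.7697

Going from k to k+1 distinct takes a geometric number of plays with mean 21/(21-k).
Sum over k = 0,...,7: E = 21/21 + 21/20 + 21/19 + ... + 21/15 + 21/14 = 9.76972.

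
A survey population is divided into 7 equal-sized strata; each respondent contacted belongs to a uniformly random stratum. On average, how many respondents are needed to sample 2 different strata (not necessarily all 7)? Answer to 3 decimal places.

Going from k to k+1 distinct takes a geometric number of respondents with mean 7/(7-k).
Sum over k = 0,...,1: E = 7/7 + 7/6 = 2.1667.

2.167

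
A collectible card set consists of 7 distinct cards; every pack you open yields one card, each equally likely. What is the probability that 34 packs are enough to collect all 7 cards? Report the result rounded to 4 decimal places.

0.9632

Let A_i be the event that card i is missing after 34 packs. By inclusion–exclusion on the A_i,
P(all seen) = Σ_{j=0}^{7} (-1)^j C(7,j)((7-j)/7)^34
= 1.00000 - 0.03706 + 0.00023 - 0.00000 + 0.00000 - 0.00000 + 0.00000 - 0.00000
= 0.96317.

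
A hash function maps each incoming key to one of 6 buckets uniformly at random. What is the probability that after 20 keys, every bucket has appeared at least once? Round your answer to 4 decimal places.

0.8480

By inclusion–exclusion over which buckets are missing,
P(all seen) = Σ_{j=0}^{6} (-1)^j C(6,j)((6-j)/6)^20
= 1.00000 - 0.15650 + 0.00451 - 0.00002 + 0.00000 - 0.00000 + 0.00000
= 0.84799.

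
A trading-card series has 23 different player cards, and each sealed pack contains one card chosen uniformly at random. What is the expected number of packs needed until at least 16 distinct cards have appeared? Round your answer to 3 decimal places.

Going from k to k+1 distinct takes a geometric number of packs with mean 23/(23-k).
Sum over k = 0,...,15: E = 23/23 + 23/22 + 23/21 + ... + 23/9 + 23/8 = 26.2530.

26.253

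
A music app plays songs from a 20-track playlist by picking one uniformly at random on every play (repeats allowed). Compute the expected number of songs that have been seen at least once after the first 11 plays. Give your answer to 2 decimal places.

For each song, P(seen in 11 plays) = 1 - (19/20)^11 = 0.431.
By linearity of expectation, E[distinct seen] = 20·(1 - (19/20)^11) = 8.624.

8.62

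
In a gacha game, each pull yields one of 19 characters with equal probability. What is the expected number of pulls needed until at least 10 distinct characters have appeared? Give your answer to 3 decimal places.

With k distinct characters already seen, the next new one arrives after an expected 19/(19-k) pulls.
Sum over k = 0,...,9: E = 19/19 + 19/18 + 19/17 + ... + 19/11 + 19/10 = 13.6567.

13.657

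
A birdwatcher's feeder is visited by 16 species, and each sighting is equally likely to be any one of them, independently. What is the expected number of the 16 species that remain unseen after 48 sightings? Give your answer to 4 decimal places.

0.7223

For each species, P(unseen after 48) = (15/16)^48 = 0.04515.
By linearity of expectation, E[unseen] = 16·(15/16)^48 = 0.72234.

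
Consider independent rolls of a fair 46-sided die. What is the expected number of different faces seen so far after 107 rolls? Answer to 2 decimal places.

For each face, P(seen in 107 rolls) = 1 - (45/46)^107 = 0.905.
By linearity of expectation, E[distinct seen] = 46·(1 - (45/46)^107) = 41.621.

41.62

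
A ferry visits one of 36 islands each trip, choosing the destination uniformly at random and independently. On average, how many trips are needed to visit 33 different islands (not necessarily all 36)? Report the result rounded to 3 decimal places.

With k distinct islands already seen, the next new one arrives after an expected 36/(36-k) trips.
Sum over k = 0,...,32: E = 36/36 + 36/35 + 36/34 + ... + 36/5 + 36/4 = 84.2841.

84.284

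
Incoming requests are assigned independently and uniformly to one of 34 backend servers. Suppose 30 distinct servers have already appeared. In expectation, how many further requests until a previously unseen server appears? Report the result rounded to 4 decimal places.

The number of requests until the next new server is geometric with success probability 4/34, so its mean is 34/4.
E = 34/4 = 8.50000.

8.5000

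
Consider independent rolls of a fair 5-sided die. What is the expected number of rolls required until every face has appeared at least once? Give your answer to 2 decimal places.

The wait to go from k to k+1 distinct faces is geometric with mean 5/(5-k).
E[T] = 5/5 + 5/4 + 5/3 + 5/2 + 5/1 = 5·H_{5}.
H_{5} = 2.283, so E[T] = 11.417.

11.42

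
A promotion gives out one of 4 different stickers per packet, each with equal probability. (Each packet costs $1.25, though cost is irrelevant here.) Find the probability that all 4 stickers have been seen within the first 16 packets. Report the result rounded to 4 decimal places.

Let A_i be the event that sticker i is missing after 16 packets. By inclusion–exclusion on the A_i,
P(all seen) = Σ_{j=0}^{4} (-1)^j C(4,j)((4-j)/4)^16
= 1.00000 - 0.04009 + 0.00009 - 0.00000 + 0.00000
= 0.96000.

0.9600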